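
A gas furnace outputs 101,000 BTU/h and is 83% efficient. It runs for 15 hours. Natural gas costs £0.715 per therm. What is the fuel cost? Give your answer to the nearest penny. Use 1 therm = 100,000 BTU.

Heat delivered = 101,000 BTU/h × 15 h = 1,515,000 BTU
Gas input = 1,515,000 / 0.83 = 1,825,301 BTU
= 1,825,301 / 100,000 = 18.25 therm
Cost = 18.25 × £0.715/therm = £13.05

£13.05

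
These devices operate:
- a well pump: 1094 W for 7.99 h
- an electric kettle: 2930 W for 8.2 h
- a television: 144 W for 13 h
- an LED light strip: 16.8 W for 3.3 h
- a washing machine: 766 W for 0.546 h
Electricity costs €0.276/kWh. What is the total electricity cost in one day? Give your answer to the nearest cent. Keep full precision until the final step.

well pump: 1094 W × 7.99 h = 8,741 Wh = 8.741 kWh
electric kettle: 2930 W × 8.2 h = 24,026 Wh = 24.03 kWh
television: 144 W × 13 h = 1,872 Wh = 1.872 kWh
LED light strip: 16.8 W × 3.3 h = 55 Wh = 0.05544 kWh
washing machine: 766 W × 0.546 h = 418 Wh = 0.4182 kWh
Total energy = 8.741 + 24.03 + 1.872 + 0.05544 + 0.4182 = 35.11 kWh
Cost = 35.11 kWh × €0.276 = €9.69

€9.69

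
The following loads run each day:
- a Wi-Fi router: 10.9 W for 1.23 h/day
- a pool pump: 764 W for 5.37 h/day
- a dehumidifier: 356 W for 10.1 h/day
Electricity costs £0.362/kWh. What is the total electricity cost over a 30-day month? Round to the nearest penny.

£83.75

Wi-Fi router: 10.9 W × 1.23 h × 30 d = 402 Wh = 0.4022 kWh
pool pump: 764 W × 5.37 h × 30 d = 123,080 Wh = 123.1 kWh
dehumidifier: 356 W × 10.1 h × 30 d = 107,868 Wh = 107.9 kWh
Total energy = 0.4022 + 123.1 + 107.9 = 231.4 kWh
Cost = 231.4 kWh × £0.362 = £83.75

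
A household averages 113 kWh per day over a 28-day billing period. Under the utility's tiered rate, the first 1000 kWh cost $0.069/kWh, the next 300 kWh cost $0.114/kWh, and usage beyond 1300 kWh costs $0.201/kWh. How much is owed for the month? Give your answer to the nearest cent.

Usage = 113 kWh/day × 28 days = 3164 kWh
First 1000 kWh × $0.069 = $69.00
Next 300 kWh × $0.114 = $34.20
Remaining 1864 kWh × $0.201 = $374.66
Total = $477.86

$477.86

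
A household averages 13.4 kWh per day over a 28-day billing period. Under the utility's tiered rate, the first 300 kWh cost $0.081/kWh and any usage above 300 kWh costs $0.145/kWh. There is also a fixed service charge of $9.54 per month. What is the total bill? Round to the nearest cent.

Usage = 13.4 kWh/day × 28 days = 375.2 kWh
First 300 kWh × $0.081 = $24.30
Remaining 75.2 kWh × $0.145 = $10.90
Energy charge = $35.20; + service $9.54 = $44.74

$44.74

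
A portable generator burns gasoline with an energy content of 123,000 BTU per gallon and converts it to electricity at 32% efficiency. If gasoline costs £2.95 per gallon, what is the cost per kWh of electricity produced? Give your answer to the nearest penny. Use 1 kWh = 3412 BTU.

£0.26

Electrical output per gallon = 123,000 BTU × 0.32 / 3412 BTU/kWh = 11.54 kWh
Cost per kWh = £2.95 / 11.54 kWh = £0.256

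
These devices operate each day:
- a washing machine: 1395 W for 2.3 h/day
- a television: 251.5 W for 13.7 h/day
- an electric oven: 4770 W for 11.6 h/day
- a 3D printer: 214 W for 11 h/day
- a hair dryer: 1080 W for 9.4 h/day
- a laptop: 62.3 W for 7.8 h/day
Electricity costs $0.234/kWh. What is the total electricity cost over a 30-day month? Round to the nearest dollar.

washing machine: 1395 W × 2.3 h × 30 d = 96,255 Wh = 96.25 kWh
television: 251.5 W × 13.7 h × 30 d = 103,366 Wh = 103.4 kWh
electric oven: 4770 W × 11.6 h × 30 d = 1,659,960 Wh = 1,660 kWh
3D printer: 214 W × 11 h × 30 d = 70,620 Wh = 70.62 kWh
hair dryer: 1080 W × 9.4 h × 30 d = 304,560 Wh = 304.6 kWh
laptop: 62.3 W × 7.8 h × 30 d = 14,578 Wh = 14.58 kWh
Total energy = 96.25 + 103.4 + 1,660 + 70.62 + 304.6 + 14.58 = 2,249 kWh
Cost = 2,249 kWh × $0.234 = $526.35 ≈ $526

$526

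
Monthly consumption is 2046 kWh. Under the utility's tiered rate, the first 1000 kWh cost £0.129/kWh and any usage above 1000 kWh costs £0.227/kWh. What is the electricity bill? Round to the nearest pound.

First 1000 kWh × £0.129 = £129.00
Remaining 1046 kWh × £0.227 = £237.44
Total = £366.44 ≈ £366

£366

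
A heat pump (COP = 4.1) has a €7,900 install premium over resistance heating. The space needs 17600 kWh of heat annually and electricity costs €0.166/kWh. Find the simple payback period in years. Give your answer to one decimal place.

3.6 years

Resistance: 17600 kWh × €0.166 = €2,921.60/yr
Heat pump: 17600 / 4.1 = 4293 kWh in → × €0.166 = €712.59/yr
Annual savings = €2,209.01
Payback = €7,900 / €2,209.01 = 3.58 years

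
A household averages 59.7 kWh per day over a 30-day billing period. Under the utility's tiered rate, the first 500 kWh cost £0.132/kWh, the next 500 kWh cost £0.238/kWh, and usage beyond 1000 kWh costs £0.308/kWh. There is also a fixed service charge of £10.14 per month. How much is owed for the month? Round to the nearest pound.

£439

Usage = 59.7 kWh/day × 30 days = 1791 kWh
First 500 kWh × £0.132 = £66.00
Next 500 kWh × £0.238 = £119.00
Remaining 791 kWh × £0.308 = £243.63
Energy charge = £428.63; + service £10.14 = £438.77 ≈ £439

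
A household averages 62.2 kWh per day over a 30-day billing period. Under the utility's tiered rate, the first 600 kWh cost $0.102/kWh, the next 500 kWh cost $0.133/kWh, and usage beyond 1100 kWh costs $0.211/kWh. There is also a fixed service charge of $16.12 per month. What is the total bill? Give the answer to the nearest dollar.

Usage = 62.2 kWh/day × 30 days = 1866 kWh
First 600 kWh × $0.102 = $61.20
Next 500 kWh × $0.133 = $66.50
Remaining 766 kWh × $0.211 = $161.63
Energy charge = $289.33; + service $16.12 = $305.45 ≈ $305

$305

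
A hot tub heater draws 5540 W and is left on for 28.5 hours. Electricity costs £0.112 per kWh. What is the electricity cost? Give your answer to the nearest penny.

£17.68

Energy = 5540 W × 28.5 h = 157,890 Wh = 157.9 kWh
Cost = 157.9 kWh × £0.112/kWh = £17.68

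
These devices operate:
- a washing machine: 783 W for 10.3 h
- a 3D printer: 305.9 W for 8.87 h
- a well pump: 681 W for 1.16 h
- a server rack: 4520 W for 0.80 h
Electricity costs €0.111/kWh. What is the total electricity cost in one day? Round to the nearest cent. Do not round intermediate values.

washing machine: 783 W × 10.3 h = 8,065 Wh = 8.065 kWh
3D printer: 305.9 W × 8.87 h = 2,713 Wh = 2.713 kWh
well pump: 681 W × 1.16 h = 790 Wh = 0.79 kWh
server rack: 4520 W × 0.80 h = 3,616 Wh = 3.616 kWh
Total energy = 8.065 + 2.713 + 0.79 + 3.616 = 15.18 kWh
Cost = 15.18 kWh × €0.111 = €1.69

€1.69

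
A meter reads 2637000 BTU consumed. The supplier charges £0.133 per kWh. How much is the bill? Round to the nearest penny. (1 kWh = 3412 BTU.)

£102.79

2637000 BTU × (0.00029308 kWh/BTU) = 772.9 kWh
Cost = 772.9 kWh × £0.133/kWh = £102.79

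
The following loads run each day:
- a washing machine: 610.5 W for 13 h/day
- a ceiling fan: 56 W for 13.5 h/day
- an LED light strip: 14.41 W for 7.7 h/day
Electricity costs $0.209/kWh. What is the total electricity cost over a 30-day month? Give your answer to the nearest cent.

washing machine: 610.5 W × 13 h × 30 d = 238,095 Wh = 238.1 kWh
ceiling fan: 56 W × 13.5 h × 30 d = 22,680 Wh = 22.68 kWh
LED light strip: 14.41 W × 7.7 h × 30 d = 3,329 Wh = 3.329 kWh
Total energy = 238.1 + 22.68 + 3.329 = 264.1 kWh
Cost = 264.1 kWh × $0.209 = $55.20

$55.20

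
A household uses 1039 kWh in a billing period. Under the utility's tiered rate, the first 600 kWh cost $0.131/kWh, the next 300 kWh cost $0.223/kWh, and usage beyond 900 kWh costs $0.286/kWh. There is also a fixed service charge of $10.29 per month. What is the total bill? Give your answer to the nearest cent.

$195.54

First 600 kWh × $0.131 = $78.60
Next 300 kWh × $0.223 = $66.90
Remaining 139 kWh × $0.286 = $39.75
Energy charge = $185.25; + service $10.29 = $195.54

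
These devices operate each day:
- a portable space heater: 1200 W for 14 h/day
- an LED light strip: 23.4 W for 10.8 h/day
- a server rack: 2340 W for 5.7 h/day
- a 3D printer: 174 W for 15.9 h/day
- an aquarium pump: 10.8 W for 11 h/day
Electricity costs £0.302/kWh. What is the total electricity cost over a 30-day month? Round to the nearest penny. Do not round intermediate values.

£301.48

portable space heater: 1200 W × 14 h × 30 d = 504,000 Wh = 504 kWh
LED light strip: 23.4 W × 10.8 h × 30 d = 7,582 Wh = 7.582 kWh
server rack: 2340 W × 5.7 h × 30 d = 400,140 Wh = 400.1 kWh
3D printer: 174 W × 15.9 h × 30 d = 82,998 Wh = 83 kWh
aquarium pump: 10.8 W × 11 h × 30 d = 3,564 Wh = 3.564 kWh
Total energy = 504 + 7.582 + 400.1 + 83 + 3.564 = 998.3 kWh
Cost = 998.3 kWh × £0.302 = £301.48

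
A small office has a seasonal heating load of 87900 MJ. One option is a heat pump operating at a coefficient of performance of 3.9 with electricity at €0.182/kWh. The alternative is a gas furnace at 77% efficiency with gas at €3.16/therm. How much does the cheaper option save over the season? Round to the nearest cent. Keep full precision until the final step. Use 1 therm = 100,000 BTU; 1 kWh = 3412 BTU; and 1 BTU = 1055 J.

Heat load = 87900 MJ = 87,900,000,000 J / 1055 = 83,317,536 BTU
Gas: input = 83,317,536 / 0.77 = 108,204,592 BTU = 1,082 therm → 1,082 × €3.16 = €3,419.27
Heat pump: 83,317,536 BTU / 3412 = 24,420 kWh heat; / 3.9 = 6,261 kWh in → × €0.182 = €1,139.55
Difference = |€3,419.27 − €1,139.55| = €2,279.71

€2279.71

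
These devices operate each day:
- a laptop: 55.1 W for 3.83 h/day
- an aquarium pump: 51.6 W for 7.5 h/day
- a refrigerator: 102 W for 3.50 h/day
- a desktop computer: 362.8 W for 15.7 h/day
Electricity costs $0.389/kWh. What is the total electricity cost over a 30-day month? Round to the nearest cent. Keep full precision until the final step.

laptop: 55.1 W × 3.83 h × 30 d = 6,331 Wh = 6.331 kWh
aquarium pump: 51.6 W × 7.5 h × 30 d = 11,610 Wh = 11.61 kWh
refrigerator: 102 W × 3.50 h × 30 d = 10,710 Wh = 10.71 kWh
desktop computer: 362.8 W × 15.7 h × 30 d = 170,879 Wh = 170.9 kWh
Total energy = 6.331 + 11.61 + 10.71 + 170.9 = 199.5 kWh
Cost = 199.5 kWh × $0.389 = $77.62

$77.62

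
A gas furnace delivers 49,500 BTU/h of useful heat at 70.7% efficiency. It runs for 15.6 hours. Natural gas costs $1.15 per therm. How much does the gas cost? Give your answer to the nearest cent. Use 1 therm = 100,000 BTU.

Heat delivered = 49,500 BTU/h × 15.6 h = 772,200 BTU
Gas input = 772,200 / 0.707 = 1,092,221 BTU
= 1,092,221 / 100,000 = 10.92 therm
Cost = 10.92 × $1.15/therm = $12.56

$12.56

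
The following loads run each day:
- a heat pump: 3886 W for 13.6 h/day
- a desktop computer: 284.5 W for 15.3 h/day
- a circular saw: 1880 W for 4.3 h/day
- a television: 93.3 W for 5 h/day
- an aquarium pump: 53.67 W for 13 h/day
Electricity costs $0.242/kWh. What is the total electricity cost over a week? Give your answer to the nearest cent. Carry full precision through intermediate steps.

$112.57

heat pump: 3886 W × 13.6 h × 7 d = 369,947 Wh = 369.9 kWh
desktop computer: 284.5 W × 15.3 h × 7 d = 30,470 Wh = 30.47 kWh
circular saw: 1880 W × 4.3 h × 7 d = 56,588 Wh = 56.59 kWh
television: 93.3 W × 5 h × 7 d = 3,266 Wh = 3.265 kWh
aquarium pump: 53.67 W × 13 h × 7 d = 4,884 Wh = 4.884 kWh
Total energy = 369.9 + 30.47 + 56.59 + 3.265 + 4.884 = 465.2 kWh
Cost = 465.2 kWh × $0.242 = $112.57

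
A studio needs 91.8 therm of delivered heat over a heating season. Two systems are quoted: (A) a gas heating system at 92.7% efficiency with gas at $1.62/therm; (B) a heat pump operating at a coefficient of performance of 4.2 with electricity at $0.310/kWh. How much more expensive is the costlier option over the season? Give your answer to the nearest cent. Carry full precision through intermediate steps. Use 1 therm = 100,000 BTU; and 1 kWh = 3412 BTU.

$38.16

Heat load = 91.8 therm × 100,000 = 9,180,000 BTU
Gas: input = 9,180,000 / 0.927 = 9,902,913 BTU = 99.03 therm → 99.03 × $1.62 = $160.43
Heat pump: 9,180,000 BTU / 3412 = 2,691 kWh heat; / 4.2 = 640.6 kWh in → × $0.310 = $198.58
Difference = |$160.43 − $198.58| = $38.16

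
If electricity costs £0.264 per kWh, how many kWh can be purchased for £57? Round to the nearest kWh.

216 kWh

£57 / £0.264 per kWh = 215.9 kWh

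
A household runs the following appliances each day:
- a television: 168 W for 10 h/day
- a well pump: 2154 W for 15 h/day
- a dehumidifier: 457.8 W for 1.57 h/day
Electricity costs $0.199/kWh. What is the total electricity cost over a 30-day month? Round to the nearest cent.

television: 168 W × 10 h × 30 d = 50,400 Wh = 50.4 kWh
well pump: 2154 W × 15 h × 30 d = 969,300 Wh = 969.3 kWh
dehumidifier: 457.8 W × 1.57 h × 30 d = 21,562 Wh = 21.56 kWh
Total energy = 50.4 + 969.3 + 21.56 = 1,041 kWh
Cost = 1,041 kWh × $0.199 = $207.21

$207.21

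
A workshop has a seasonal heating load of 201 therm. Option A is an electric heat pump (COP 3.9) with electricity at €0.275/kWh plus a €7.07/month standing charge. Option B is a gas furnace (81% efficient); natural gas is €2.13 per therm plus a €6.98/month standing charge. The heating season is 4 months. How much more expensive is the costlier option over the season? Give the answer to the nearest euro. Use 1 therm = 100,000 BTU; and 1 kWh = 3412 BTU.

€113

Heat load = 201 therm × 100,000 = 20,100,000 BTU
Gas: input = 20,100,000 / 0.81 = 24,814,815 BTU = 248.1 therm → 248.1 × €2.13 = €528.56; + 4 × €6.98 standing = €556.48
Heat pump: 20,100,000 BTU / 3412 = 5,891 kWh heat; / 3.9 = 1,511 kWh in → × €0.275 = €415.39; + 4 × €7.07 standing = €443.67
Difference = |€556.48 − €443.67| = €112.81 ≈ €113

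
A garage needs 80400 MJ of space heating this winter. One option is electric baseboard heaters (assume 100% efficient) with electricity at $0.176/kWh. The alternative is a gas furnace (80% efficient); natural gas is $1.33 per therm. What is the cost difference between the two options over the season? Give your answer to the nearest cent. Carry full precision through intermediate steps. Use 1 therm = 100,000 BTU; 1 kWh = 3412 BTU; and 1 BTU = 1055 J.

$2664.07

Heat load = 80400 MJ = 80,400,000,000 J / 1055 = 76,208,531 BTU
Gas: input = 76,208,531 / 0.80 = 95,260,664 BTU = 952.6 therm → 952.6 × $1.33 = $1,266.97
Electric: 76,208,531 BTU / 3412 = 22,340 kWh → × $0.176 = $3,931.04
Difference = |$1,266.97 − $3,931.04| = $2,664.07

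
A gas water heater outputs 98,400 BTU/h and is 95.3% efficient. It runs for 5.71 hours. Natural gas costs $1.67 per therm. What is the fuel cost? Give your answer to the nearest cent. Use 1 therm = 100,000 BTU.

$9.85

Heat delivered = 98,400 BTU/h × 5.71 h = 561,864 BTU
Gas input = 561,864 / 0.953 = 589,574 BTU
= 589,574 / 100,000 = 5.896 therm
Cost = 5.896 × $1.67/therm = $9.85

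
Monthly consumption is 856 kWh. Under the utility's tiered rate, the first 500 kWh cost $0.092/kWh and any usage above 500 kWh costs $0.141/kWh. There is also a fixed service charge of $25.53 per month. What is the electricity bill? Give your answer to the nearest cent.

First 500 kWh × $0.092 = $46.00
Remaining 356 kWh × $0.141 = $50.20
Energy charge = $96.20; + service $25.53 = $121.73

$121.73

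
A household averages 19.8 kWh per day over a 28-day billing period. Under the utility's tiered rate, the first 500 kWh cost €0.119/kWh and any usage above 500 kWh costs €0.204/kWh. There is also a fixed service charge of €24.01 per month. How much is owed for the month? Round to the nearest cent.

€94.61

Usage = 19.8 kWh/day × 28 days = 554.4 kWh
First 500 kWh × €0.119 = €59.50
Remaining 54.4 kWh × €0.204 = €11.10
Energy charge = €70.60; + service €24.01 = €94.61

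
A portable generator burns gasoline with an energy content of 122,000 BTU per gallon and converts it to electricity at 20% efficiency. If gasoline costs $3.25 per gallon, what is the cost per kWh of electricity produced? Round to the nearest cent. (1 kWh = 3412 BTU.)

$0.45

Electrical output per gallon = 122,000 BTU × 0.20 / 3412 BTU/kWh = 7.151 kWh
Cost per kWh = $3.25 / 7.151 kWh = $0.454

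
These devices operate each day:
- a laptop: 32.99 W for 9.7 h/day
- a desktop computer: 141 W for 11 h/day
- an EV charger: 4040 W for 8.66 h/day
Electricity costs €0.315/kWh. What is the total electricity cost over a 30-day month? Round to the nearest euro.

€348

laptop: 32.99 W × 9.7 h × 30 d = 9,600 Wh = 9.6 kWh
desktop computer: 141 W × 11 h × 30 d = 46,530 Wh = 46.53 kWh
EV charger: 4040 W × 8.66 h × 30 d = 1,049,592 Wh = 1,050 kWh
Total energy = 9.6 + 46.53 + 1,050 = 1,106 kWh
Cost = 1,106 kWh × €0.315 = €348.30 ≈ €348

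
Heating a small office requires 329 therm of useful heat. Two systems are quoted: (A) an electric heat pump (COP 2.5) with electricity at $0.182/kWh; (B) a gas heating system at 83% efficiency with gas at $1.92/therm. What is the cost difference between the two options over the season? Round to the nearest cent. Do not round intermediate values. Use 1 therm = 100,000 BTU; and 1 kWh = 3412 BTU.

$59.09

Heat load = 329 therm × 100,000 = 32,900,000 BTU
Gas: input = 32,900,000 / 0.83 = 39,638,554 BTU = 396.4 therm → 396.4 × $1.92 = $761.06
Heat pump: 32,900,000 BTU / 3412 = 9,642 kWh heat; / 2.5 = 3,857 kWh in → × $0.182 = $701.97
Difference = |$761.06 − $701.97| = $59.09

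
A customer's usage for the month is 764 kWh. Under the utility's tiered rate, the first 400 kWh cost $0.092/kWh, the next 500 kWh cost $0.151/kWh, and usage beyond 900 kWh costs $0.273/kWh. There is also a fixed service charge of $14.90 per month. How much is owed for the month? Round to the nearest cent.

$106.66

First 400 kWh × $0.092 = $36.80
Next 364 kWh × $0.151 = $54.96
Remaining tier: 0 kWh (not reached)
Energy charge = $91.76; + service $14.90 = $106.66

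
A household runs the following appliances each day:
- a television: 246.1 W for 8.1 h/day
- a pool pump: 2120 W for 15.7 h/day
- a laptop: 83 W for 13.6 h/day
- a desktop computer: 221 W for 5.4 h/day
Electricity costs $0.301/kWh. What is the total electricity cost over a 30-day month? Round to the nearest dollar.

television: 246.1 W × 8.1 h × 30 d = 59,802 Wh = 59.8 kWh
pool pump: 2120 W × 15.7 h × 30 d = 998,520 Wh = 998.5 kWh
laptop: 83 W × 13.6 h × 30 d = 33,864 Wh = 33.86 kWh
desktop computer: 221 W × 5.4 h × 30 d = 35,802 Wh = 35.8 kWh
Total energy = 59.8 + 998.5 + 33.86 + 35.8 = 1,128 kWh
Cost = 1,128 kWh × $0.301 = $339.52 ≈ $340

$340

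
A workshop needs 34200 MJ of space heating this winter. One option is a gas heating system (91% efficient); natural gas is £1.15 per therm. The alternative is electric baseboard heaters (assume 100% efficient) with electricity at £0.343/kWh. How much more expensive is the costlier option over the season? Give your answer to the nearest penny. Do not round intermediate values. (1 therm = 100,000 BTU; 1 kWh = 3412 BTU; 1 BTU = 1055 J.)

Heat load = 34200 MJ = 34,200,000,000 J / 1055 = 32,417,062 BTU
Gas: input = 32,417,062 / 0.91 = 35,623,145 BTU = 356.2 therm → 356.2 × £1.15 = £409.67
Electric: 32,417,062 BTU / 3412 = 9,501 kWh → × £0.343 = £3,258.81
Difference = |£409.67 − £3,258.81| = £2,849.14

£2849.14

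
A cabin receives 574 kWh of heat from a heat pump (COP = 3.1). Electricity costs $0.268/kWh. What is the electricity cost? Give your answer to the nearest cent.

$49.62

Electrical input = 574 kWh / 3.1 = 185.2 kWh
Cost = 185.2 × $0.268/kWh = $49.62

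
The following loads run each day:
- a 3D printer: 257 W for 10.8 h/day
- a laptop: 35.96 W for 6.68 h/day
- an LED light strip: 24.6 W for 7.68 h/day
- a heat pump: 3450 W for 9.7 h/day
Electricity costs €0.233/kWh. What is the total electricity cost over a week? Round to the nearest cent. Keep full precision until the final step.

3D printer: 257 W × 10.8 h × 7 d = 19,429 Wh = 19.43 kWh
laptop: 35.96 W × 6.68 h × 7 d = 1,681 Wh = 1.681 kWh
LED light strip: 24.6 W × 7.68 h × 7 d = 1,322 Wh = 1.322 kWh
heat pump: 3450 W × 9.7 h × 7 d = 234,255 Wh = 234.3 kWh
Total energy = 19.43 + 1.681 + 1.322 + 234.3 = 256.7 kWh
Cost = 256.7 kWh × €0.233 = €59.81

€59.81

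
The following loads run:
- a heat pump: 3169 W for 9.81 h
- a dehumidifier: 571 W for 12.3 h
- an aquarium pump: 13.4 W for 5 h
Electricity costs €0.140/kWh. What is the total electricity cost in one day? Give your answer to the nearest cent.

€5.34

heat pump: 3169 W × 9.81 h = 31,088 Wh = 31.09 kWh
dehumidifier: 571 W × 12.3 h = 7,023 Wh = 7.023 kWh
aquarium pump: 13.4 W × 5 h = 67 Wh = 0.067 kWh
Total energy = 31.09 + 7.023 + 0.067 = 38.18 kWh
Cost = 38.18 kWh × €0.140 = €5.34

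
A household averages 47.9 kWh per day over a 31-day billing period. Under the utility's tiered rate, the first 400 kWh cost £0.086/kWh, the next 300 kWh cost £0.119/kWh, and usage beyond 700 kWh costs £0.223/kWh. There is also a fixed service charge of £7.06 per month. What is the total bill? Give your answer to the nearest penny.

£252.19

Usage = 47.9 kWh/day × 31 days = 1484.9 kWh
First 400 kWh × £0.086 = £34.40
Next 300 kWh × £0.119 = £35.70
Remaining 784.9 kWh × £0.223 = £175.03
Energy charge = £245.13; + service £7.06 = £252.19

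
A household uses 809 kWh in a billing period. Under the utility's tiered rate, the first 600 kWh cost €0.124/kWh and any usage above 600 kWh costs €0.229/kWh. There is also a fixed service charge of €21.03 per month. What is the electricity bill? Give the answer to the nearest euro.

€143

First 600 kWh × €0.124 = €74.40
Remaining 209 kWh × €0.229 = €47.86
Energy charge = €122.26; + service €21.03 = €143.29 ≈ €143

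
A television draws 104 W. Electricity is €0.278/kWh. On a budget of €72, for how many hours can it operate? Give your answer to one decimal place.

Energy budget = €72 / €0.278 per kWh = 259 kWh = 258,993 Wh
Runtime = 258,993 Wh / 104 W = 2,490 h

2490.3 h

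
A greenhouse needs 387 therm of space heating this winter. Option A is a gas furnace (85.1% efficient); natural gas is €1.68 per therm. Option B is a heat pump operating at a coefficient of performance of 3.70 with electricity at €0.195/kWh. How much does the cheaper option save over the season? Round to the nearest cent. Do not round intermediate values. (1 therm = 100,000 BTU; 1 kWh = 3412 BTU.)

€166.22

Heat load = 387 therm × 100,000 = 38,700,000 BTU
Gas: input = 38,700,000 / 0.851 = 45,475,911 BTU = 454.8 therm → 454.8 × €1.68 = €764.00
Heat pump: 38,700,000 BTU / 3412 = 11,340 kWh heat; / 3.70 = 3,065 kWh in → × €0.195 = €597.77
Difference = |€764.00 − €597.77| = €166.22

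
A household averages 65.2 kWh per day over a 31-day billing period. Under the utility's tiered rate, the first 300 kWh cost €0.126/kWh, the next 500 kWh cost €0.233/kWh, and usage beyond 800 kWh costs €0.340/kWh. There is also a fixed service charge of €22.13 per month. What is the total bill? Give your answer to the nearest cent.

Usage = 65.2 kWh/day × 31 days = 2021.2 kWh
First 300 kWh × €0.126 = €37.80
Next 500 kWh × €0.233 = €116.50
Remaining 1221.2 kWh × €0.340 = €415.21
Energy charge = €569.51; + service €22.13 = €591.64

€591.64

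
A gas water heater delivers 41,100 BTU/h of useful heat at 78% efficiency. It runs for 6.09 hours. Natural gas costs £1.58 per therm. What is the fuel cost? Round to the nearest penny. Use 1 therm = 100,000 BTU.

£5.07

Heat delivered = 41,100 BTU/h × 6.09 h = 250,299 BTU
Gas input = 250,299 / 0.78 = 320,896 BTU
= 320,896 / 100,000 = 3.209 therm
Cost = 3.209 × £1.58/therm = £5.07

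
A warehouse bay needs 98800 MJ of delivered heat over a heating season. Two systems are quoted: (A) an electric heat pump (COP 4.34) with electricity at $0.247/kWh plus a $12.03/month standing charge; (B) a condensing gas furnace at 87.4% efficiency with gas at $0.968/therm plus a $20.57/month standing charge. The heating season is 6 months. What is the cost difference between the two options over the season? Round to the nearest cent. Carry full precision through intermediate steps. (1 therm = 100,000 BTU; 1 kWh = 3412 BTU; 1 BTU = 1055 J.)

$473.62

Heat load = 98800 MJ = 98,800,000,000 J / 1055 = 93,649,289 BTU
Gas: input = 93,649,289 / 0.874 = 107,150,216 BTU = 1,072 therm → 1,072 × $0.968 = $1,037.21; + 6 × $20.57 standing = $1,160.63
Heat pump: 93,649,289 BTU / 3412 = 27,450 kWh heat; / 4.34 = 6,324 kWh in → × $0.247 = $1,562.08; + 6 × $12.03 standing = $1,634.26
Difference = |$1,160.63 − $1,634.26| = $473.62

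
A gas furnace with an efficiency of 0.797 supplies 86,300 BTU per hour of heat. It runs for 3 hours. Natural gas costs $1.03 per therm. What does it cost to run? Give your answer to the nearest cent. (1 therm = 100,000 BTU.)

$3.35

Heat delivered = 86,300 BTU/h × 3 h = 258,900 BTU
Gas input = 258,900 / 0.797 = 324,843 BTU
= 324,843 / 100,000 = 3.248 therm
Cost = 3.248 × $1.03/therm = $3.35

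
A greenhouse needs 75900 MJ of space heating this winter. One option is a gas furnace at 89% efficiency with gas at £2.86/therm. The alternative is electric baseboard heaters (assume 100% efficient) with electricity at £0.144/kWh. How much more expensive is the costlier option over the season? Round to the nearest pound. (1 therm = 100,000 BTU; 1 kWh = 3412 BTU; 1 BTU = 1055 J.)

Heat load = 75900 MJ = 75,900,000,000 J / 1055 = 71,943,128 BTU
Gas: input = 71,943,128 / 0.89 = 80,834,975 BTU = 808.3 therm → 808.3 × £2.86 = £2,311.88
Electric: 71,943,128 BTU / 3412 = 21,090 kWh → × £0.144 = £3,036.29
Difference = |£2,311.88 − £3,036.29| = £724.41 ≈ £724

£724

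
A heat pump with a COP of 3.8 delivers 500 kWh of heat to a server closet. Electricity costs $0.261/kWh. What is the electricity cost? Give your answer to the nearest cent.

$34.34

Electrical input = 500 kWh / 3.8 = 131.6 kWh
Cost = 131.6 × $0.261/kWh = $34.34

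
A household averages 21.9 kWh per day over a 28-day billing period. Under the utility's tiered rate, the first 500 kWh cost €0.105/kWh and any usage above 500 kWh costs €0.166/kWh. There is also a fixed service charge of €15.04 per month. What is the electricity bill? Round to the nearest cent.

€86.33

Usage = 21.9 kWh/day × 28 days = 613.2 kWh
First 500 kWh × €0.105 = €52.50
Remaining 113.2 kWh × €0.166 = €18.79
Energy charge = €71.29; + service €15.04 = €86.33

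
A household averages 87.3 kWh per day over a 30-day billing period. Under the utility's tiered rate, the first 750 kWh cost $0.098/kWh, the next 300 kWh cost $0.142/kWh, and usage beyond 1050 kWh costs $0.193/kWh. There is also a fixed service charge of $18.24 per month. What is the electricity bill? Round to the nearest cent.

Usage = 87.3 kWh/day × 30 days = 2619 kWh
First 750 kWh × $0.098 = $73.50
Next 300 kWh × $0.142 = $42.60
Remaining 1569 kWh × $0.193 = $302.82
Energy charge = $418.92; + service $18.24 = $437.16

$437.16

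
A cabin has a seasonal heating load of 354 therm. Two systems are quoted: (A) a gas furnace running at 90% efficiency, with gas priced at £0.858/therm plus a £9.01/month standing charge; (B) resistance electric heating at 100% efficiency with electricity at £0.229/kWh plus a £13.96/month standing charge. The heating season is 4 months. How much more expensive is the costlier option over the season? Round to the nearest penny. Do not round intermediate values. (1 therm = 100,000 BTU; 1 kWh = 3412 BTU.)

Heat load = 354 therm × 100,000 = 35,400,000 BTU
Gas: input = 35,400,000 / 0.90 = 39,333,333 BTU = 393.3 therm → 393.3 × £0.858 = £337.48; + 4 × £9.01 standing = £373.52
Electric: 35,400,000 BTU / 3412 = 10,380 kWh → × £0.229 = £2,375.91; + 4 × £13.96 standing = £2,431.75
Difference = |£373.52 − £2,431.75| = £2,058.23

£2058.23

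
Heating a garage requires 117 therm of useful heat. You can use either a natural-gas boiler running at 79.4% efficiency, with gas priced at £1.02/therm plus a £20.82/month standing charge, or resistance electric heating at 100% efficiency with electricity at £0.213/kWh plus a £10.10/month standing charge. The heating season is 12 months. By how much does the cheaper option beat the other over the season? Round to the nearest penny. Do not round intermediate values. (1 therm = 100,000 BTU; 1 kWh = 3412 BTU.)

Heat load = 117 therm × 100,000 = 11,700,000 BTU
Gas: input = 11,700,000 / 0.794 = 14,735,516 BTU = 147.4 therm → 147.4 × £1.02 = £150.30; + 12 × £20.82 standing = £400.14
Electric: 11,700,000 BTU / 3412 = 3,429 kWh → × £0.213 = £730.39; + 12 × £10.10 standing = £851.59
Difference = |£400.14 − £851.59| = £451.45

£451.45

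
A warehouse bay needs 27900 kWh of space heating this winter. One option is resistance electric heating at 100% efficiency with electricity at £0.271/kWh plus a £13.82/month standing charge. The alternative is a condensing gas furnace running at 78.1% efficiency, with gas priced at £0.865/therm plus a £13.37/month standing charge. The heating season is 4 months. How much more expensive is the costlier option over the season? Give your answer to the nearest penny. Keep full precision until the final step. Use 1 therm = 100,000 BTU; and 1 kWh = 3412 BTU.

£6508.37

Heat load = 27900 kWh × 3412 = 95,194,800 BTU
Gas: input = 95,194,800 / 0.781 = 121,888,348 BTU = 1,219 therm → 1,219 × £0.865 = £1,054.33; + 4 × £13.37 standing = £1,107.81
Electric: 95,194,800 BTU / 3412 = 27,900 kWh → × £0.271 = £7,560.90; + 4 × £13.82 standing = £7,616.18
Difference = |£1,107.81 − £7,616.18| = £6,508.37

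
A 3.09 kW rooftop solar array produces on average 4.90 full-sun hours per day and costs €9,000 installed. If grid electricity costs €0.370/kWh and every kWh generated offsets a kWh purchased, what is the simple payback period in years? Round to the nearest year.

Daily generation = 3.09 kW × 4.90 h = 15.14 kWh
Annual generation = 15.14 × 365 = 5526.5 kWh
Annual savings = 5526.5 × €0.370 = €2,044.79
Payback = €9,000 / €2,044.79 = 4.4 years

4 years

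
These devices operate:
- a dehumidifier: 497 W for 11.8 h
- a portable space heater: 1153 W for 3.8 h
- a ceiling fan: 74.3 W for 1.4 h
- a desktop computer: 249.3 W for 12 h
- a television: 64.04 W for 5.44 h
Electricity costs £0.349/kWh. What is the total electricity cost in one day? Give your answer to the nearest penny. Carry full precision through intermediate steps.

dehumidifier: 497 W × 11.8 h = 5,865 Wh = 5.865 kWh
portable space heater: 1153 W × 3.8 h = 4,381 Wh = 4.381 kWh
ceiling fan: 74.3 W × 1.4 h = 104 Wh = 0.104 kWh
desktop computer: 249.3 W × 12 h = 2,992 Wh = 2.992 kWh
television: 64.04 W × 5.44 h = 348 Wh = 0.3484 kWh
Total energy = 5.865 + 4.381 + 0.104 + 2.992 + 0.3484 = 13.69 kWh
Cost = 13.69 kWh × £0.349 = £4.78

£4.78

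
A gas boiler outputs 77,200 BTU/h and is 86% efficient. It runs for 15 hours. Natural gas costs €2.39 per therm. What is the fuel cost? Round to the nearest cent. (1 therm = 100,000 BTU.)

€32.18

Heat delivered = 77,200 BTU/h × 15 h = 1,158,000 BTU
Gas input = 1,158,000 / 0.86 = 1,346,512 BTU
= 1,346,512 / 100,000 = 13.47 therm
Cost = 13.47 × €2.39/therm = €32.18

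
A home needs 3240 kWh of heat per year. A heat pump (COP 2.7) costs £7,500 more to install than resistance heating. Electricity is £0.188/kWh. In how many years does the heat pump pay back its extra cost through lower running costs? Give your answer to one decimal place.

19.6 years

Resistance: 3240 kWh × £0.188 = £609.12/yr
Heat pump: 3240 / 2.7 = 1200 kWh in → × £0.188 = £225.60/yr
Annual savings = £383.52
Payback = £7,500 / £383.52 = 19.6 years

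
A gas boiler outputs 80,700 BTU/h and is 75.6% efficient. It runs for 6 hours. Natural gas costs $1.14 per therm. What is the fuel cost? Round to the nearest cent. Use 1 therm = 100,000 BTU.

$7.30

Heat delivered = 80,700 BTU/h × 6 h = 484,200 BTU
Gas input = 484,200 / 0.756 = 640,476 BTU
= 640,476 / 100,000 = 6.405 therm
Cost = 6.405 × $1.14/therm = $7.30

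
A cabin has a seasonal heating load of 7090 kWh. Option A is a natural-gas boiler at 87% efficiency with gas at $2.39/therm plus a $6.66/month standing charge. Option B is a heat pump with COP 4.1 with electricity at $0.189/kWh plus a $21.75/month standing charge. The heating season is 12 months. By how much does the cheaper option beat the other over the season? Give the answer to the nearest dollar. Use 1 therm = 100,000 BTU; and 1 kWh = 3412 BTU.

Heat load = 7090 kWh × 3412 = 24,191,080 BTU
Gas: input = 24,191,080 / 0.87 = 27,805,839 BTU = 278.1 therm → 278.1 × $2.39 = $664.56; + 12 × $6.66 standing = $744.48
Heat pump: 24,191,080 BTU / 3412 = 7,090 kWh heat; / 4.1 = 1,729 kWh in → × $0.189 = $326.83; + 12 × $21.75 standing = $587.83
Difference = |$744.48 − $587.83| = $156.65 ≈ $157

$157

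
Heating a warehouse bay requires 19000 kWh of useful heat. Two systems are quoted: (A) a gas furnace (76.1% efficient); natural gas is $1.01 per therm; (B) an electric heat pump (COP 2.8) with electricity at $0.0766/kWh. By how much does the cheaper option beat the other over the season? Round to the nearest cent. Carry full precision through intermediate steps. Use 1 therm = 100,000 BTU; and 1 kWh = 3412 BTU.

$340.61

Heat load = 19000 kWh × 3412 = 64,828,000 BTU
Gas: input = 64,828,000 / 0.761 = 85,187,911 BTU = 851.9 therm → 851.9 × $1.01 = $860.40
Heat pump: 64,828,000 BTU / 3412 = 19,000 kWh heat; / 2.8 = 6,786 kWh in → × $0.0766 = $519.79
Difference = |$860.40 − $519.79| = $340.61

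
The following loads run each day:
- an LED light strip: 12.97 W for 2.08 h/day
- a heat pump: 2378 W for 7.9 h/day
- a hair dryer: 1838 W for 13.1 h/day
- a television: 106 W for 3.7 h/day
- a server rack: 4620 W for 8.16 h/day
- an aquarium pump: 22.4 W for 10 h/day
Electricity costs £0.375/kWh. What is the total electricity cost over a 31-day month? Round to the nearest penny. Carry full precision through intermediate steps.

LED light strip: 12.97 W × 2.08 h × 31 d = 836 Wh = 0.8363 kWh
heat pump: 2378 W × 7.9 h × 31 d = 582,372 Wh = 582.4 kWh
hair dryer: 1838 W × 13.1 h × 31 d = 746,412 Wh = 746.4 kWh
television: 106 W × 3.7 h × 31 d = 12,158 Wh = 12.16 kWh
server rack: 4620 W × 8.16 h × 31 d = 1,168,675 Wh = 1,169 kWh
aquarium pump: 22.4 W × 10 h × 31 d = 6,944 Wh = 6.944 kWh
Total energy = 0.8363 + 582.4 + 746.4 + 12.16 + 1,169 + 6.944 = 2,517 kWh
Cost = 2,517 kWh × £0.375 = £944.02

£944.02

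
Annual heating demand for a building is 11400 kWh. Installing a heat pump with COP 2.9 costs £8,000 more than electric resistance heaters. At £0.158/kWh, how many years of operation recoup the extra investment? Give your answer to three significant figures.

6.78 years

Resistance: 11400 kWh × £0.158 = £1,801.20/yr
Heat pump: 11400 / 2.9 = 3931 kWh in → × £0.158 = £621.10/yr
Annual savings = £1,180.10
Payback = £8,000 / £1,180.10 = 6.78 years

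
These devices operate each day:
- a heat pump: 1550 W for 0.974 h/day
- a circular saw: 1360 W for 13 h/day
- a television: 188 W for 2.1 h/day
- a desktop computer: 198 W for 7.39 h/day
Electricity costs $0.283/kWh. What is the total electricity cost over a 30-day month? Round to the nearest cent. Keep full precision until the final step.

heat pump: 1550 W × 0.974 h × 30 d = 45,291 Wh = 45.29 kWh
circular saw: 1360 W × 13 h × 30 d = 530,400 Wh = 530.4 kWh
television: 188 W × 2.1 h × 30 d = 11,844 Wh = 11.84 kWh
desktop computer: 198 W × 7.39 h × 30 d = 43,897 Wh = 43.9 kWh
Total energy = 45.29 + 530.4 + 11.84 + 43.9 = 631.4 kWh
Cost = 631.4 kWh × $0.283 = $178.70

$178.70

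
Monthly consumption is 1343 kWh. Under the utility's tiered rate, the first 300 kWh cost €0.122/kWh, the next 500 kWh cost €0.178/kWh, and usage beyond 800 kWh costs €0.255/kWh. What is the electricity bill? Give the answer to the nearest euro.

€264

First 300 kWh × €0.122 = €36.60
Next 500 kWh × €0.178 = €89.00
Remaining 543 kWh × €0.255 = €138.47
Total = €264.06 ≈ €264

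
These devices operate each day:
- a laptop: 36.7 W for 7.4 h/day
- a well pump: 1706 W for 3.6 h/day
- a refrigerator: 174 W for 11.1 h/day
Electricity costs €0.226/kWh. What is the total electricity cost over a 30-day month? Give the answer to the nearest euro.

laptop: 36.7 W × 7.4 h × 30 d = 8,147 Wh = 8.147 kWh
well pump: 1706 W × 3.6 h × 30 d = 184,248 Wh = 184.2 kWh
refrigerator: 174 W × 11.1 h × 30 d = 57,942 Wh = 57.94 kWh
Total energy = 8.147 + 184.2 + 57.94 = 250.3 kWh
Cost = 250.3 kWh × €0.226 = €56.58 ≈ €57

€57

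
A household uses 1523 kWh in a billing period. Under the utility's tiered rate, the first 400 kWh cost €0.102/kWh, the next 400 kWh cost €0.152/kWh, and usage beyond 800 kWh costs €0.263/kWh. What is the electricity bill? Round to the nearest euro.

€292

First 400 kWh × €0.102 = €40.80
Next 400 kWh × €0.152 = €60.80
Remaining 723 kWh × €0.263 = €190.15
Total = €291.75 ≈ €292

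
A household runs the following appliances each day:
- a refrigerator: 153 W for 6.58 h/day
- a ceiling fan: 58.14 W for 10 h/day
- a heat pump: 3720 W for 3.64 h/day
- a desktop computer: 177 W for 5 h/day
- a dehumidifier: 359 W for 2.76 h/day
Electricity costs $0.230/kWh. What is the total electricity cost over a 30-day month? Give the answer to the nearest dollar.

refrigerator: 153 W × 6.58 h × 30 d = 30,202 Wh = 30.2 kWh
ceiling fan: 58.14 W × 10 h × 30 d = 17,442 Wh = 17.44 kWh
heat pump: 3720 W × 3.64 h × 30 d = 406,224 Wh = 406.2 kWh
desktop computer: 177 W × 5 h × 30 d = 26,550 Wh = 26.55 kWh
dehumidifier: 359 W × 2.76 h × 30 d = 29,725 Wh = 29.73 kWh
Total energy = 30.2 + 17.44 + 406.2 + 26.55 + 29.73 = 510.1 kWh
Cost = 510.1 kWh × $0.230 = $117.33 ≈ $117

$117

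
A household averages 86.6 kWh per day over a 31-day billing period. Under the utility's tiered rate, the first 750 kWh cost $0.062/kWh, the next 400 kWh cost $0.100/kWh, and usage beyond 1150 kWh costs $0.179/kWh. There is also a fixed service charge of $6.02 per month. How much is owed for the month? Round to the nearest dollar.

$367

Usage = 86.6 kWh/day × 31 days = 2684.6 kWh
First 750 kWh × $0.062 = $46.50
Next 400 kWh × $0.100 = $40.00
Remaining 1534.6 kWh × $0.179 = $274.69
Energy charge = $361.19; + service $6.02 = $367.21 ≈ $367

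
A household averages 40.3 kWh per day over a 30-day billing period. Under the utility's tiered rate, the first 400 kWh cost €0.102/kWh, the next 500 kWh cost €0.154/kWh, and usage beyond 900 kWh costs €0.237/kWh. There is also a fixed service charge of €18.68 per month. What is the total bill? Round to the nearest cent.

Usage = 40.3 kWh/day × 30 days = 1209 kWh
First 400 kWh × €0.102 = €40.80
Next 500 kWh × €0.154 = €77.00
Remaining 309 kWh × €0.237 = €73.23
Energy charge = €191.03; + service €18.68 = €209.71

€209.71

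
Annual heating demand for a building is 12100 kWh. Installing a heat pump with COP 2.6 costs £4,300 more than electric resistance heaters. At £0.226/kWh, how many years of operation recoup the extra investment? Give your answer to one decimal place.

Resistance: 12100 kWh × £0.226 = £2,734.60/yr
Heat pump: 12100 / 2.6 = 4654 kWh in → × £0.226 = £1,051.77/yr
Annual savings = £1,682.83
Payback = £4,300 / £1,682.83 = 2.56 years

2.6 years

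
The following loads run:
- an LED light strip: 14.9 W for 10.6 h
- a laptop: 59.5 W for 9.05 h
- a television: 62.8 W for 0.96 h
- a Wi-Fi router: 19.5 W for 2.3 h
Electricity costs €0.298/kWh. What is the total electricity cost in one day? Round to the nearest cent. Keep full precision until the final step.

€0.24

LED light strip: 14.9 W × 10.6 h = 158 Wh = 0.1579 kWh
laptop: 59.5 W × 9.05 h = 538 Wh = 0.5385 kWh
television: 62.8 W × 0.96 h = 60 Wh = 0.06029 kWh
Wi-Fi router: 19.5 W × 2.3 h = 45 Wh = 0.04485 kWh
Total energy = 0.1579 + 0.5385 + 0.06029 + 0.04485 = 0.8016 kWh
Cost = 0.8016 kWh × €0.298 = €0.24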